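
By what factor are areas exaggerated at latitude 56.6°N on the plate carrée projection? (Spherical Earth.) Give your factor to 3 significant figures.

1.82

In the plate carrée (x = Rλ, y = Rφ), meridians are true-scale (h = 1) and parallels are stretched by k = sec φ.
Areal scale = h·k = 1 × sec φ; at 56.6°, h = 1.000, k = 1.817, so h·k = 1.817.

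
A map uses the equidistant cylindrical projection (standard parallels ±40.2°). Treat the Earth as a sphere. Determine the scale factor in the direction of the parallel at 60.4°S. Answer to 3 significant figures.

1.55

In the equirectangular projection with standard parallel φ₀ = 40.2° (x = Rλ cos φ₀, y = Rφ), meridians are true-scale (h = 1) and the parallel scale is k = cos φ₀ / cos φ.
k = cos 40.2° / cos 60.4° = 0.7638/0.4939 = 1.546.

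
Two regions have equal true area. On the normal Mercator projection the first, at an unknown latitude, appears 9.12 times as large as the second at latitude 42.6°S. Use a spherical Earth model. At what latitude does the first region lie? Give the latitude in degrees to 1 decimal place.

For equal true areas on Mercator, apparent areas scale as sec²φ, so the ratio is cos²φ₂ / cos²φ₁.
cos²φ₂ / cos²φ₁ = 9.12  ⇒  cos φ₁ = cos 42.6° / √9.12 = 0.7361/3.020 = 0.2437.
φ₁ = arccos(0.2437) ≈ 75.9°.

75.9°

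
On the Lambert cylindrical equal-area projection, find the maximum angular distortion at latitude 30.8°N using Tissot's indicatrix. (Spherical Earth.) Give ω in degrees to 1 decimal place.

The Lambert cylindrical equal-area projection is the cylindrical equal-area projection with its standard parallel at the equator (φ₀ = 0). A cylindrical equal-area projection with standard parallel φ₀ has meridian scale h = cos φ / cos φ₀ and parallel scale k = cos φ₀ / cos φ (so areas are preserved, h·k = 1).
At 30.8°: h = 0.8590, k = 1.164; principal scales a = 1.164, b = 0.8590.
sin(ω/2) = (a − b)/(a + b) = 0.3052/2.023 = 0.1509, so ω = 2 arcsin(0.1509) ≈ 17.4°.

17.4°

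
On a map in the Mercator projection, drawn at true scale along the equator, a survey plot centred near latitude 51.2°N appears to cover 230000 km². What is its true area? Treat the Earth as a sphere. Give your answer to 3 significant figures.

The Mercator projection is conformal; its linear scale factor is the same in every direction and equals sec φ = 1/cos φ.
Areal scale = k² = sec²φ = 1/cos²(51.2°) = 1/0.6266² = 2.547.
True area = apparent / (areal scale) = 230000 / 2.547 ≈ 90300 km².

90300 km²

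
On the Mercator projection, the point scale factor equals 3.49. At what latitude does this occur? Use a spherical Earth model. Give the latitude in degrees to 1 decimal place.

73.3°

Mercator scale is k = sec φ = 1/cos φ.
1/cos φ = 3.49  ⇒  cos φ = 0.2865  ⇒  φ = arccos(0.2865) ≈ 73.3°.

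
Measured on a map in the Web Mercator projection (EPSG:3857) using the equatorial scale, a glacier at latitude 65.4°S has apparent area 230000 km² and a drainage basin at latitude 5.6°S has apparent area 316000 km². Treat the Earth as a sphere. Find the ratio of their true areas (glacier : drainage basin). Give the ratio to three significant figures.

0.127

Since Mercator area scale is 1/cos²φ, the true area equals the apparent area multiplied by cos²φ.
True area of glacier: 230000 × cos²(65.4°) = 230000 × 0.1733 = 39860 km².
True area of drainage basin: 316000 × cos²(5.6°) = 316000 × 0.9905 = 313000 km².
Ratio = 39860 / 313000 ≈ 0.127.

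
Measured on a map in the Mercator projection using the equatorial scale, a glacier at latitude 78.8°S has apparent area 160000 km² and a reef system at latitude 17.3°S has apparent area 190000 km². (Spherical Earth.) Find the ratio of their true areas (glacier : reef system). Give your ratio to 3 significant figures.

0.0349

Since Mercator area scale is 1/cos²φ, the true area equals the apparent area multiplied by cos²φ.
True area of glacier: 160000 × cos²(78.8°) = 160000 × 0.03773 = 6036 km².
True area of reef system: 190000 × cos²(17.3°) = 190000 × 0.9116 = 173200 km².
Ratio = 6036 / 173200 ≈ 0.0349.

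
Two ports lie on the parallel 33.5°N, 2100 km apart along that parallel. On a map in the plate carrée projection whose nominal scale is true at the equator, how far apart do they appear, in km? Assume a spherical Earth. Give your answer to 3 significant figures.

For the equirectangular projection with φ₀ = 0 (plate carrée), h = 1 along meridians and k = sec φ along parallels.
Along the parallel, k = sec 33.5° = 1/0.8339 = 1.199.
Map distance = 2100 × 1.199 ≈ 2520 km.

2520 km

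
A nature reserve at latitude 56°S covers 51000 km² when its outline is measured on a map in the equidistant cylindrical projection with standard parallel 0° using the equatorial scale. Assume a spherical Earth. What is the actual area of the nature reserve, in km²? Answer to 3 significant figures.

28500 km²

For the equirectangular projection with φ₀ = 0 (plate carrée), h = 1 along meridians and k = sec φ along parallels.
Areal scale = h·k = 1 × sec φ; at 56°, h = 1.000, k = 1.788, so h·k = 1.788.
True area = apparent / (areal scale) = 51000 / 1.788 ≈ 28500 km².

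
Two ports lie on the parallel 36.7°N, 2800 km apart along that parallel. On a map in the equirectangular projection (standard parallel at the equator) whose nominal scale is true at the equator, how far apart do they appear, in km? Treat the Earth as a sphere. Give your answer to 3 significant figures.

3490 km

Plate carrée maps x = Rλ, y = Rφ. The meridian scale is h = 1 and the parallel scale is k = 1/cos φ = sec φ.
Along the parallel, k = sec 36.7° = 1/0.8018 = 1.247.
Map distance = 2800 × 1.247 ≈ 3490 km.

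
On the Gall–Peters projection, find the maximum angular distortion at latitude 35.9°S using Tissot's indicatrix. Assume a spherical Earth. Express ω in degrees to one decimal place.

15.5°

The Gall–Peters projection is cylindrical equal-area with φ₀ = 45°. For cylindrical equal-area with standard parallel φ₀, h = cos φ / cos φ₀ and k = cos φ₀ / cos φ, so h·k = 1.
At 35.9°: h = 1.146, k = 0.8729; principal scales a = 1.146, b = 0.8729.
sin(ω/2) = (a − b)/(a + b) = 0.2726/2.018 = 0.1351, so ω = 2 arcsin(0.1351) ≈ 15.5°.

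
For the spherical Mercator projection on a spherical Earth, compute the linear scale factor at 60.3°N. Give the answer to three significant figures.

2.02

For Mercator, h = k = sec φ (a conformal cylindrical projection has a single point scale, 1/cos φ).
k = 1/cos 60.3° = 1/0.4955 = 2.018.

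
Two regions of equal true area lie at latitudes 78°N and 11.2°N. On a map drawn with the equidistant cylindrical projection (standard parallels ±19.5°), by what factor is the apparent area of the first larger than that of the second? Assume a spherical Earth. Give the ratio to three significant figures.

4.72

The equidistant cylindrical projection with φ₀ = 19.5° has h = 1 (meridians true) and k = cos φ₀ / cos φ along parallels.
Areal scale at 78°: h·k = 1.000 × 4.534 = 4.534.
Areal scale at 11.2°: h·k = 1.000 × 0.9609 = 0.9609.
Ratio = 4.534/0.9609 ≈ 4.72.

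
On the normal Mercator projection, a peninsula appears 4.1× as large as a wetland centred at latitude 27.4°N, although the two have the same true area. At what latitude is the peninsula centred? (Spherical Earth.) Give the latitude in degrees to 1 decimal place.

On Mercator, (apparent₁)/(apparent₂) = sec²φ₁ / sec²φ₂ when true areas are equal.
cos²φ₂ / cos²φ₁ = 4.1  ⇒  cos φ₁ = cos 27.4° / √4.1 = 0.8878/2.025 = 0.4385.
φ₁ = arccos(0.4385) ≈ 64.0°.

64.0°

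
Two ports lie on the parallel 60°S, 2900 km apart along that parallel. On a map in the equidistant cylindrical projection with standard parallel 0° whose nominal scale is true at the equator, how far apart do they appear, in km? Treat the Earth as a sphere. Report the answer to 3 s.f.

For the equirectangular projection with φ₀ = 0 (plate carrée), h = 1 along meridians and k = sec φ along parallels.
Along the parallel, k = sec 60° = 1/0.5000 = 2.000.
Map distance = 2900 × 2.000 ≈ 5800 km.

5800 km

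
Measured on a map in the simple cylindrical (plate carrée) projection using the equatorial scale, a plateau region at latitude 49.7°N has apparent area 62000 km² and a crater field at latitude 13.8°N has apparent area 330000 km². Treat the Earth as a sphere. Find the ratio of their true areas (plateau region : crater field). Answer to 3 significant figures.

0.125

Plate carrée has h = 1 and k = sec φ, giving areal scale sec φ; true area = (apparent area) · cos φ.
True area of plateau region: 62000 × cos(49.7°) = 62000 × 0.6468 = 40100 km².
True area of crater field: 330000 × cos(13.8°) = 330000 × 0.9711 = 320500 km².
Ratio = 40100 / 320500 ≈ 0.125.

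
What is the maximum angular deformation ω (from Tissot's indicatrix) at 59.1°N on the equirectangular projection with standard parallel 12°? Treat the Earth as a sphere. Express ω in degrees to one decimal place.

36.3°

In the equirectangular projection with standard parallel φ₀ = 12° (x = Rλ cos φ₀, y = Rφ), meridians are true-scale (h = 1) and the parallel scale is k = cos φ₀ / cos φ.
At 59.1°: h = 1.000, k = 1.905; principal scales a = 1.905, b = 1.000.
sin(ω/2) = (a − b)/(a + b) = 0.9047/2.905 = 0.3115, so ω = 2 arcsin(0.3115) ≈ 36.3°.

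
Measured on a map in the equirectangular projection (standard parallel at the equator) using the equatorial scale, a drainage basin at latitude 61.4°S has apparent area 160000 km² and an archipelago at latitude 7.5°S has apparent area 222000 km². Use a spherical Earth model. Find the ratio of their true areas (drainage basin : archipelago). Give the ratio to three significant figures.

0.348

On the plate carrée, areal scale = h·k = 1 × sec φ, so true area = apparent × cos φ.
True area of drainage basin: 160000 × cos(61.4°) = 160000 × 0.4787 = 76590 km².
True area of archipelago: 222000 × cos(7.5°) = 222000 × 0.9914 = 220100 km².
Ratio = 76590 / 220100 ≈ 0.348.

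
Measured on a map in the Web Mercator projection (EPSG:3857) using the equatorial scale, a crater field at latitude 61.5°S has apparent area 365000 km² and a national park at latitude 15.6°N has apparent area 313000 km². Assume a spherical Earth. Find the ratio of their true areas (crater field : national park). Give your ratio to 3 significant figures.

Mercator's areal exaggeration is sec²φ; hence true area = (apparent area) · cos²φ.
True area of crater field: 365000 × cos²(61.5°) = 365000 × 0.2277 = 83100 km².
True area of national park: 313000 × cos²(15.6°) = 313000 × 0.9277 = 290400 km².
Ratio = 83100 / 290400 ≈ 0.286.

0.286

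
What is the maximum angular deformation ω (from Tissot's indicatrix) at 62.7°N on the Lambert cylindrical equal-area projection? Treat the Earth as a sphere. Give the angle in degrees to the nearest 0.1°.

The Lambert cylindrical equal-area projection is the cylindrical equal-area projection with its standard parallel at the equator (φ₀ = 0). For cylindrical equal-area with standard parallel φ₀, h = cos φ / cos φ₀ and k = cos φ₀ / cos φ, so h·k = 1.
At 62.7°: h = 0.4586, k = 2.180; principal scales a = 2.180, b = 0.4586.
sin(ω/2) = (a − b)/(a + b) = 1.722/2.639 = 0.6524, so ω = 2 arcsin(0.6524) ≈ 81.4°.

81.4°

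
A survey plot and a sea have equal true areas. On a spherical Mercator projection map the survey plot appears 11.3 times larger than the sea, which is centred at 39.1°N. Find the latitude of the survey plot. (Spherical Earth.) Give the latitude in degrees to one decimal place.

On Mercator, (apparent₁)/(apparent₂) = sec²φ₁ / sec²φ₂ when true areas are equal.
cos²φ₂ / cos²φ₁ = 11.3  ⇒  cos φ₁ = cos 39.1° / √11.3 = 0.7760/3.362 = 0.2309.
φ₁ = arccos(0.2309) ≈ 76.7°.

76.7°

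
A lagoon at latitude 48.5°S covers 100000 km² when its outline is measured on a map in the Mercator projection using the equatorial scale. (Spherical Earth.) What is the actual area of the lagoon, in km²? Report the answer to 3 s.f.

43900 km²

For Mercator, h = k = sec φ (a conformal cylindrical projection has a single point scale, 1/cos φ).
Areal scale = k² = sec²φ = 1/cos²(48.5°) = 1/0.6626² = 2.278.
True area = apparent / (areal scale) = 100000 / 2.278 ≈ 43900 km².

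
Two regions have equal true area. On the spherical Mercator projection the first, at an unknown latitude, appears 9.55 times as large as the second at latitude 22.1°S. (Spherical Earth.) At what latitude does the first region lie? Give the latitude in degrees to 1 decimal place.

For equal true areas on Mercator, apparent areas scale as sec²φ, so the ratio is cos²φ₂ / cos²φ₁.
cos²φ₂ / cos²φ₁ = 9.55  ⇒  cos φ₁ = cos 22.1° / √9.55 = 0.9265/3.090 = 0.2998.
φ₁ = arccos(0.2998) ≈ 72.6°.

72.6°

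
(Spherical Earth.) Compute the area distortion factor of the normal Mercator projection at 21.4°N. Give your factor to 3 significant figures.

1.15

For Mercator, h = k = sec φ (a conformal cylindrical projection has a single point scale, 1/cos φ).
Areal scale = k² = sec²φ = 1/cos²(21.4°) = 1/0.9311² = 1.154.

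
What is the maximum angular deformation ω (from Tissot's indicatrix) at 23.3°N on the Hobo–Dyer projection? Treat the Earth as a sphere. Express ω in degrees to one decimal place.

16.7°

Hobo–Dyer is a cylindrical equal-area projection with standard parallels at ±37.5°. Cylindrical equal-area (φ₀ = 37.5°): h = cos φ / cos 37.5° along meridians, k = cos 37.5° / cos φ along parallels; h·k = 1.
At 23.3°: h = 1.158, k = 0.8638; principal scales a = 1.158, b = 0.8638.
sin(ω/2) = (a − b)/(a + b) = 0.2939/2.021 = 0.1454, so ω = 2 arcsin(0.1454) ≈ 16.7°.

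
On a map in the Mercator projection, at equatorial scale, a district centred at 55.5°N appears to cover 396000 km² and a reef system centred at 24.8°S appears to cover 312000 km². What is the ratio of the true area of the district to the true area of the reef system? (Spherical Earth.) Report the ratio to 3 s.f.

On Mercator the areal scale is sec²φ, so true area = apparent × cos²φ.
True area of district: 396000 × cos²(55.5°) = 396000 × 0.3208 = 127000 km².
True area of reef system: 312000 × cos²(24.8°) = 312000 × 0.8241 = 257100 km².
Ratio = 127000 / 257100 ≈ 0.494.

0.494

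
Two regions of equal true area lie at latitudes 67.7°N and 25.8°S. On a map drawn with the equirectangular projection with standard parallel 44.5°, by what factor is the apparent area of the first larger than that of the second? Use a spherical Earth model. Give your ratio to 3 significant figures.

In the equirectangular projection with standard parallel φ₀ = 44.5° (x = Rλ cos φ₀, y = Rφ), meridians are true-scale (h = 1) and the parallel scale is k = cos φ₀ / cos φ.
Areal scale at 67.7°: h·k = 1.000 × 1.880 = 1.880.
Areal scale at 25.8°: h·k = 1.000 × 0.7922 = 0.7922.
Ratio = 1.880/0.7922 ≈ 2.37.

2.37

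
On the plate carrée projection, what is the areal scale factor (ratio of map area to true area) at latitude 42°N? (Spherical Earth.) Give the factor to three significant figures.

1.35

In the plate carrée (x = Rλ, y = Rφ), meridians are true-scale (h = 1) and parallels are stretched by k = sec φ.
Areal scale = h·k = 1 × sec φ; at 42°, h = 1.000, k = 1.346, so h·k = 1.346.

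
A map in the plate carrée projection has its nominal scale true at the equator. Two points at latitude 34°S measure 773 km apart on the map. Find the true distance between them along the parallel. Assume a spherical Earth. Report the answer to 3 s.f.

In the plate carrée (x = Rλ, y = Rφ), meridians are true-scale (h = 1) and parallels are stretched by k = sec φ.
Along the parallel at 34°, map distances are exaggerated by k = sec 34° = 1.206.
True distance = 773 / 1.206 = 773 × cos 34° ≈ 641 km.

641 km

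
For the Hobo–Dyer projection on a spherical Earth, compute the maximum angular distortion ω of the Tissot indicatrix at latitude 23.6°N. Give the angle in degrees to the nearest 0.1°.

The Hobo–Dyer projection is cylindrical equal-area with φ₀ = 37.5°. Cylindrical equal-area (φ₀ = 37.5°): h = cos φ / cos 37.5° along meridians, k = cos 37.5° / cos φ along parallels; h·k = 1.
At 23.6°: h = 1.155, k = 0.8658; principal scales a = 1.155, b = 0.8658.
sin(ω/2) = (a − b)/(a + b) = 0.2893/2.021 = 0.1432, so ω = 2 arcsin(0.1432) ≈ 16.5°.

16.5°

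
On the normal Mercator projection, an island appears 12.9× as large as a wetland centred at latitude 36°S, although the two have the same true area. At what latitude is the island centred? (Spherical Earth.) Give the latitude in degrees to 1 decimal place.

77.0°

For equal true areas on Mercator, apparent areas scale as sec²φ, so the ratio is cos²φ₂ / cos²φ₁.
cos²φ₂ / cos²φ₁ = 12.9  ⇒  cos φ₁ = cos 36° / √12.9 = 0.8090/3.592 = 0.2252.
φ₁ = arccos(0.2252) ≈ 77.0°.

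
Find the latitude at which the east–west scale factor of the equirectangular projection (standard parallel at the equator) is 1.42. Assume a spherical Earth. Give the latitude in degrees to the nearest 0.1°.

Plate carrée: h = 1, k = sec φ along parallels.
sec φ = 1.42  ⇒  cos φ = 0.7042  ⇒  φ ≈ 45.2°.

45.2°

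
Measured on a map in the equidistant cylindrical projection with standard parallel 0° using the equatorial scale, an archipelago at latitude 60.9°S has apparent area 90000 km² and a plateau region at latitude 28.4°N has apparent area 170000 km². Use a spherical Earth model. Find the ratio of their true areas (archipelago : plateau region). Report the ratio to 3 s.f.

0.293

On the plate carrée, areal scale = h·k = 1 × sec φ, so true area = apparent × cos φ.
True area of archipelago: 90000 × cos(60.9°) = 90000 × 0.4863 = 43770 km².
True area of plateau region: 170000 × cos(28.4°) = 170000 × 0.8796 = 149500 km².
Ratio = 43770 / 149500 ≈ 0.293.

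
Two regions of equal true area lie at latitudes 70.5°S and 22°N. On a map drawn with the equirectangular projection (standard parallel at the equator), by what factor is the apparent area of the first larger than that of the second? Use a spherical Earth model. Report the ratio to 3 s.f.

In the plate carrée (x = Rλ, y = Rφ), meridians are true-scale (h = 1) and parallels are stretched by k = sec φ.
Areal scale at 70.5°: h·k = 1.000 × 2.996 = 2.996.
Areal scale at 22°: h·k = 1.000 × 1.079 = 1.079.
Ratio = 2.996/1.079 ≈ 2.78.

2.78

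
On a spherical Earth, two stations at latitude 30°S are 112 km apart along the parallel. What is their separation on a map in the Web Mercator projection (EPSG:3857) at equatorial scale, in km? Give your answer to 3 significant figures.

129 km

For Mercator, h = k = sec φ (a conformal cylindrical projection has a single point scale, 1/cos φ).
Along the parallel, k = sec 30° = 1/0.8660 = 1.155.
Map distance = 112 × 1.155 ≈ 129 km.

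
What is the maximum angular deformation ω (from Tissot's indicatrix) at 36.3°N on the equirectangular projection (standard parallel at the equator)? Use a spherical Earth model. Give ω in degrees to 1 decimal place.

12.3°

Plate carrée maps x = Rλ, y = Rφ. The meridian scale is h = 1 and the parallel scale is k = 1/cos φ = sec φ.
At 36.3°: h = 1.000, k = 1.241; principal scales a = 1.241, b = 1.000.
sin(ω/2) = (a − b)/(a + b) = 0.2408/2.241 = 0.1075, so ω = 2 arcsin(0.1075) ≈ 12.3°.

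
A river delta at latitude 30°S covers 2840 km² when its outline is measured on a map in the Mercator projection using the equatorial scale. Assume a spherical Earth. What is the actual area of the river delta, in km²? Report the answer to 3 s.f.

2130 km²

Mercator is conformal, so the point scale is isotropic: h = k = sec φ = 1/cos φ.
Areal scale = k² = sec²φ = 1/cos²(30°) = 1/0.8660² = 1.333.
True area = apparent / (areal scale) = 2840 / 1.333 ≈ 2130 km².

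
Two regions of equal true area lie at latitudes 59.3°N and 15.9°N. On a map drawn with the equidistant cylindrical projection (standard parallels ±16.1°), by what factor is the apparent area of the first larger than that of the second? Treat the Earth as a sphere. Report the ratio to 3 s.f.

The equidistant cylindrical projection with φ₀ = 16.1° has h = 1 (meridians true) and k = cos φ₀ / cos φ along parallels.
Areal scale at 59.3°: h·k = 1.000 × 1.882 = 1.882.
Areal scale at 15.9°: h·k = 1.000 × 0.9990 = 0.9990.
Ratio = 1.882/0.9990 ≈ 1.88.

1.88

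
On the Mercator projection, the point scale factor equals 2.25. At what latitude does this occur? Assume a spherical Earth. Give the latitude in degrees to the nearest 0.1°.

Mercator scale is k = sec φ = 1/cos φ.
1/cos φ = 2.25  ⇒  cos φ = 0.4444  ⇒  φ = arccos(0.4444) ≈ 63.6°.

63.6°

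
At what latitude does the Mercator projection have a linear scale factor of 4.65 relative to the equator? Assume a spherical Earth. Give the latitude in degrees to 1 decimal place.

Mercator scale is k = sec φ = 1/cos φ.
1/cos φ = 4.65  ⇒  cos φ = 0.2151  ⇒  φ = arccos(0.2151) ≈ 77.6°.

77.6°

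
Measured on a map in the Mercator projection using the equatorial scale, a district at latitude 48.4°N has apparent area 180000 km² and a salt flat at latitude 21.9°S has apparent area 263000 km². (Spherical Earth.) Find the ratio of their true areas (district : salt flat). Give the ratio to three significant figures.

Mercator's areal exaggeration is sec²φ; hence true area = (apparent area) · cos²φ.
True area of district: 180000 × cos²(48.4°) = 180000 × 0.4408 = 79340 km².
True area of salt flat: 263000 × cos²(21.9°) = 263000 × 0.8609 = 226400 km².
Ratio = 79340 / 226400 ≈ 0.350.

0.350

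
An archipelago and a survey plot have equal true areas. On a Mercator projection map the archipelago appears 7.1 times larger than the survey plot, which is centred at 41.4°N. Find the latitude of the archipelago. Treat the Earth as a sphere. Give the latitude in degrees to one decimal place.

73.6°

On Mercator, (apparent₁)/(apparent₂) = sec²φ₁ / sec²φ₂ when true areas are equal.
cos²φ₂ / cos²φ₁ = 7.1  ⇒  cos φ₁ = cos 41.4° / √7.1 = 0.7501/2.665 = 0.2815.
φ₁ = arccos(0.2815) ≈ 73.6°.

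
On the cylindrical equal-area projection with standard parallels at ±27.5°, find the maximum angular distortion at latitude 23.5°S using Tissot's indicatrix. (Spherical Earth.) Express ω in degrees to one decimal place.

A cylindrical equal-area projection with standard parallel φ₀ has meridian scale h = cos φ / cos φ₀ and parallel scale k = cos φ₀ / cos φ (so areas are preserved, h·k = 1).
At 23.5°: h = 1.034, k = 0.9672; principal scales a = 1.034, b = 0.9672.
sin(ω/2) = (a − b)/(a + b) = 0.06664/2.001 = 0.03330, so ω = 2 arcsin(0.03330) ≈ 3.8°.

3.8°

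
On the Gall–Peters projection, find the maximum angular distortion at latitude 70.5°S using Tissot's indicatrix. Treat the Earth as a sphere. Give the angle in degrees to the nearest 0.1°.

Gall–Peters is a cylindrical equal-area projection with standard parallels at ±45°. For cylindrical equal-area with standard parallel φ₀, h = cos φ / cos φ₀ and k = cos φ₀ / cos φ, so h·k = 1.
At 70.5°: h = 0.4721, k = 2.118; principal scales a = 2.118, b = 0.4721.
sin(ω/2) = (a − b)/(a + b) = 1.646/2.590 = 0.6355, so ω = 2 arcsin(0.6355) ≈ 78.9°.

78.9°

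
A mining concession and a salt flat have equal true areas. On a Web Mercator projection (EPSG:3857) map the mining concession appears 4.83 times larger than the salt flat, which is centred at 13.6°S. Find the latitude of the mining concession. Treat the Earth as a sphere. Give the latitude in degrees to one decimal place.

63.8°

Mercator areal scale is sec²φ, so apparent-area ratio = sec²φ₁ / sec²φ₂ = cos²φ₂ / cos²φ₁.
cos²φ₂ / cos²φ₁ = 4.83  ⇒  cos φ₁ = cos 13.6° / √4.83 = 0.9720/2.198 = 0.4423.
φ₁ = arccos(0.4423) ≈ 63.8°.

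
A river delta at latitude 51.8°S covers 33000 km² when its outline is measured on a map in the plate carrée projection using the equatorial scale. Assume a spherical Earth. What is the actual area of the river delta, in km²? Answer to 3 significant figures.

20400 km²

Plate carrée maps x = Rλ, y = Rφ. The meridian scale is h = 1 and the parallel scale is k = 1/cos φ = sec φ.
Areal scale = h·k = 1 × sec φ; at 51.8°, h = 1.000, k = 1.617, so h·k = 1.617.
True area = apparent / (areal scale) = 33000 / 1.617 ≈ 20400 km².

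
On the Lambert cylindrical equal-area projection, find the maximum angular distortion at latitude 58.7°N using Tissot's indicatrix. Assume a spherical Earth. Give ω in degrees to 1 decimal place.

The Lambert cylindrical equal-area projection is the cylindrical equal-area projection with its standard parallel at the equator (φ₀ = 0). A cylindrical equal-area projection with standard parallel φ₀ has meridian scale h = cos φ / cos φ₀ and parallel scale k = cos φ₀ / cos φ (so areas are preserved, h·k = 1).
At 58.7°: h = 0.5195, k = 1.925; principal scales a = 1.925, b = 0.5195.
sin(ω/2) = (a − b)/(a + b) = 1.405/2.444 = 0.5749, so ω = 2 arcsin(0.5749) ≈ 70.2°.

70.2°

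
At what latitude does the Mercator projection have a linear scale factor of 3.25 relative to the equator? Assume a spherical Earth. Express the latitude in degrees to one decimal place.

72.1°

Mercator scale is k = sec φ = 1/cos φ.
1/cos φ = 3.25  ⇒  cos φ = 0.3077  ⇒  φ = arccos(0.3077) ≈ 72.1°.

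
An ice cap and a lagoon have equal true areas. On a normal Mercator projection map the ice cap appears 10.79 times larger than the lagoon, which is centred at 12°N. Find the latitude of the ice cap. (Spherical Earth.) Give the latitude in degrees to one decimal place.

72.7°

For equal true areas on Mercator, apparent areas scale as sec²φ, so the ratio is cos²φ₂ / cos²φ₁.
cos²φ₂ / cos²φ₁ = 10.79  ⇒  cos φ₁ = cos 12° / √10.79 = 0.9781/3.285 = 0.2978.
φ₁ = arccos(0.2978) ≈ 72.7°.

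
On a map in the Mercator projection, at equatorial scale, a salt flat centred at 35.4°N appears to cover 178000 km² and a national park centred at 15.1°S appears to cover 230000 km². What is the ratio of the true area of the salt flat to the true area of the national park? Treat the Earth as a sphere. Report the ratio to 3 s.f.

0.552

On Mercator the areal scale is sec²φ, so true area = apparent × cos²φ.
True area of salt flat: 178000 × cos²(35.4°) = 178000 × 0.6644 = 118300 km².
True area of national park: 230000 × cos²(15.1°) = 230000 × 0.9321 = 214400 km².
Ratio = 118300 / 214400 ≈ 0.552.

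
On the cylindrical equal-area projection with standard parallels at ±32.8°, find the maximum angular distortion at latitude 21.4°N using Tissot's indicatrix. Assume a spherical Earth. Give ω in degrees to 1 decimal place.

Cylindrical equal-area (φ₀ = 32.8°): h = cos φ / cos 32.8° along meridians, k = cos 32.8° / cos φ along parallels; h·k = 1.
At 21.4°: h = 1.108, k = 0.9028; principal scales a = 1.108, b = 0.9028.
sin(ω/2) = (a − b)/(a + b) = 0.2048/2.010 = 0.1019, so ω = 2 arcsin(0.1019) ≈ 11.7°.

11.7°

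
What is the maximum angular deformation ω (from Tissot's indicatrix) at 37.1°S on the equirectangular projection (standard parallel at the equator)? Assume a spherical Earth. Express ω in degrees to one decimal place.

12.9°

Plate carrée maps x = Rλ, y = Rφ. The meridian scale is h = 1 and the parallel scale is k = 1/cos φ = sec φ.
At 37.1°: h = 1.000, k = 1.254; principal scales a = 1.254, b = 1.000.
sin(ω/2) = (a − b)/(a + b) = 0.2538/2.254 = 0.1126, so ω = 2 arcsin(0.1126) ≈ 12.9°.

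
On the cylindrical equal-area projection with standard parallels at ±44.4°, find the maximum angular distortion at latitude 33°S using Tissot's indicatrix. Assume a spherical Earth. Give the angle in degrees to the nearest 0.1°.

18.3°

A cylindrical equal-area projection with standard parallel φ₀ has meridian scale h = cos φ / cos φ₀ and parallel scale k = cos φ₀ / cos φ (so areas are preserved, h·k = 1).
At 33°: h = 1.174, k = 0.8519; principal scales a = 1.174, b = 0.8519.
sin(ω/2) = (a − b)/(a + b) = 0.3219/2.026 = 0.1589, so ω = 2 arcsin(0.1589) ≈ 18.3°.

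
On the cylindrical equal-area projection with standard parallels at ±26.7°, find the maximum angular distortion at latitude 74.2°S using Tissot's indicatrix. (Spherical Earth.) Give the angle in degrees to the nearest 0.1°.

112.2°

A cylindrical equal-area projection with standard parallel φ₀ has meridian scale h = cos φ / cos φ₀ and parallel scale k = cos φ₀ / cos φ (so areas are preserved, h·k = 1).
At 74.2°: h = 0.3048, k = 3.281; principal scales a = 3.281, b = 0.3048.
sin(ω/2) = (a − b)/(a + b) = 2.976/3.586 = 0.8300, so ω = 2 arcsin(0.8300) ≈ 112.2°.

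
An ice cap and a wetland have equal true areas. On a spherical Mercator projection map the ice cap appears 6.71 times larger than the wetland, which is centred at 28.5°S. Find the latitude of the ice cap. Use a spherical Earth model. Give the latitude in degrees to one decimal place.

70.2°

For equal true areas on Mercator, apparent areas scale as sec²φ, so the ratio is cos²φ₂ / cos²φ₁.
cos²φ₂ / cos²φ₁ = 6.71  ⇒  cos φ₁ = cos 28.5° / √6.71 = 0.8788/2.590 = 0.3393.
φ₁ = arccos(0.3393) ≈ 70.2°.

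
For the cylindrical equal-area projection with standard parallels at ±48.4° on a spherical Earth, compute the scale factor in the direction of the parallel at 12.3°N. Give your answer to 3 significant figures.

For cylindrical equal-area with standard parallel φ₀, h = cos φ / cos φ₀ and k = cos φ₀ / cos φ, so h·k = 1.
k = cos 48.4° / cos 12.3° = 0.6639/0.9770 = 0.6795.

0.680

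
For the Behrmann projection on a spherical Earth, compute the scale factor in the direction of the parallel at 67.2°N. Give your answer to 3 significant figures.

2.23

The Behrmann projection is cylindrical equal-area with φ₀ = 30°. A cylindrical equal-area projection with standard parallel φ₀ has meridian scale h = cos φ / cos φ₀ and parallel scale k = cos φ₀ / cos φ (so areas are preserved, h·k = 1).
k = cos 30° / cos 67.2° = 0.8660/0.3875 = 2.235.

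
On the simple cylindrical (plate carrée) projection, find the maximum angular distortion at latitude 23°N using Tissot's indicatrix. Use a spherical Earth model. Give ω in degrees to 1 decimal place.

Plate carrée maps x = Rλ, y = Rφ. The meridian scale is h = 1 and the parallel scale is k = 1/cos φ = sec φ.
At 23°: h = 1.000, k = 1.086; principal scales a = 1.086, b = 1.000.
sin(ω/2) = (a − b)/(a + b) = 0.08636/2.086 = 0.04139, so ω = 2 arcsin(0.04139) ≈ 4.7°.

4.7°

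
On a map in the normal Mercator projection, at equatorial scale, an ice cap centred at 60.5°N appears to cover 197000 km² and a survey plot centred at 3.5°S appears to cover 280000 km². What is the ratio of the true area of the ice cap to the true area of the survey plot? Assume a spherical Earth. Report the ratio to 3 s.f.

0.171

Mercator's areal exaggeration is sec²φ; hence true area = (apparent area) · cos²φ.
True area of ice cap: 197000 × cos²(60.5°) = 197000 × 0.2425 = 47770 km².
True area of survey plot: 280000 × cos²(3.5°) = 280000 × 0.9963 = 279000 km².
Ratio = 47770 / 279000 ≈ 0.171.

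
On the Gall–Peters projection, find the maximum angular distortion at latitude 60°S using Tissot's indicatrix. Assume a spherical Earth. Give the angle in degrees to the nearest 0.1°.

38.9°

The Gall–Peters projection is cylindrical equal-area with φ₀ = 45°. Cylindrical equal-area (φ₀ = 45°): h = cos φ / cos 45° along meridians, k = cos 45° / cos φ along parallels; h·k = 1.
At 60°: h = 0.7071, k = 1.414; principal scales a = 1.414, b = 0.7071.
sin(ω/2) = (a − b)/(a + b) = 0.7071/2.121 = 0.3333, so ω = 2 arcsin(0.3333) ≈ 38.9°.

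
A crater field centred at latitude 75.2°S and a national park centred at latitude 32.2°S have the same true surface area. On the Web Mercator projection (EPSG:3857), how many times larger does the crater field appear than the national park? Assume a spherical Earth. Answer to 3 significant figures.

On Mercator, area is exaggerated by sec²φ = 1/cos²φ.
At 75.2°: sec²(75.2°) = 1/0.2554² = 15.33.
At 32.2°: sec²(32.2°) = 1/0.8462² = 1.397.
Ratio = 15.33/1.397 = cos²(32.2°)/cos²(75.2°) ≈ 11.0.

11.0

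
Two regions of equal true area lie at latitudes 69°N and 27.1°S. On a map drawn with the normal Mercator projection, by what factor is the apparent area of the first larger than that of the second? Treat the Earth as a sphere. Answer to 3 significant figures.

6.17

Mercator is conformal with k = sec φ, so areal scale = k² = sec²φ.
At 69°: sec²(69°) = 1/0.3584² = 7.786.
At 27.1°: sec²(27.1°) = 1/0.8902² = 1.262.
Ratio = 7.786/1.262 = cos²(27.1°)/cos²(69°) ≈ 6.17.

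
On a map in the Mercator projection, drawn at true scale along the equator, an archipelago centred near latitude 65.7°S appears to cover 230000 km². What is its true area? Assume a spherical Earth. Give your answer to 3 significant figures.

For Mercator, h = k = sec φ (a conformal cylindrical projection has a single point scale, 1/cos φ).
Areal scale = k² = sec²φ = 1/cos²(65.7°) = 1/0.4115² = 5.905.
True area = apparent / (areal scale) = 230000 / 5.905 ≈ 38900 km².

38900 km²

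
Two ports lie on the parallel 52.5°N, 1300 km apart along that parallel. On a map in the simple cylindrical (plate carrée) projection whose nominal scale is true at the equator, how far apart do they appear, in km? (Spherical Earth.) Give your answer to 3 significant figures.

For the equirectangular projection with φ₀ = 0 (plate carrée), h = 1 along meridians and k = sec φ along parallels.
Along the parallel, k = sec 52.5° = 1/0.6088 = 1.643.
Map distance = 1300 × 1.643 ≈ 2140 km.

2140 km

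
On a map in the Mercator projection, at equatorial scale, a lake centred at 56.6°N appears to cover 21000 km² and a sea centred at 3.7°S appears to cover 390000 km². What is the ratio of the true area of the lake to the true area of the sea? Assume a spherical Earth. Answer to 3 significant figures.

On Mercator the areal scale is sec²φ, so true area = apparent × cos²φ.
True area of lake: 21000 × cos²(56.6°) = 21000 × 0.3030 = 6364 km².
True area of sea: 390000 × cos²(3.7°) = 390000 × 0.9958 = 388400 km².
Ratio = 6364 / 388400 ≈ 0.0164.

0.0164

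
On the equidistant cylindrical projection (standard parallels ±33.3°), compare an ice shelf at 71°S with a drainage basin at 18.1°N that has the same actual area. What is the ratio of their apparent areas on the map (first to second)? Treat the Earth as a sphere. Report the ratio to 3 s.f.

The equidistant cylindrical projection with φ₀ = 33.3° has h = 1 (meridians true) and k = cos φ₀ / cos φ along parallels.
Areal scale at 71°: h·k = 1.000 × 2.567 = 2.567.
Areal scale at 18.1°: h·k = 1.000 × 0.8793 = 0.8793.
Ratio = 2.567/0.8793 ≈ 2.92.

2.92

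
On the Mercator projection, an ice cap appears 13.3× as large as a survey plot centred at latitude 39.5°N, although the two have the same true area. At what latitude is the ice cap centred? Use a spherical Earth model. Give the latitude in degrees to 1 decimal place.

77.8°

Mercator areal scale is sec²φ, so apparent-area ratio = sec²φ₁ / sec²φ₂ = cos²φ₂ / cos²φ₁.
cos²φ₂ / cos²φ₁ = 13.3  ⇒  cos φ₁ = cos 39.5° / √13.3 = 0.7716/3.647 = 0.2116.
φ₁ = arccos(0.2116) ≈ 77.8°.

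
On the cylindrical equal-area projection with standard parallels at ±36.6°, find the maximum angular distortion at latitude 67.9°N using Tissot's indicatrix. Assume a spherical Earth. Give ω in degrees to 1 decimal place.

79.6°

A cylindrical equal-area projection with standard parallel φ₀ has meridian scale h = cos φ / cos φ₀ and parallel scale k = cos φ₀ / cos φ (so areas are preserved, h·k = 1).
At 67.9°: h = 0.4686, k = 2.134; principal scales a = 2.134, b = 0.4686.
sin(ω/2) = (a − b)/(a + b) = 1.665/2.603 = 0.6399, so ω = 2 arcsin(0.6399) ≈ 79.6°.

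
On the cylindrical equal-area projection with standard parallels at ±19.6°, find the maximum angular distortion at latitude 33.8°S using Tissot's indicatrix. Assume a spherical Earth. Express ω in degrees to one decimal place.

A cylindrical equal-area projection with standard parallel φ₀ has meridian scale h = cos φ / cos φ₀ and parallel scale k = cos φ₀ / cos φ (so areas are preserved, h·k = 1).
At 33.8°: h = 0.8821, k = 1.134; principal scales a = 1.134, b = 0.8821.
sin(ω/2) = (a − b)/(a + b) = 0.2516/2.016 = 0.1248, so ω = 2 arcsin(0.1248) ≈ 14.3°.

14.3°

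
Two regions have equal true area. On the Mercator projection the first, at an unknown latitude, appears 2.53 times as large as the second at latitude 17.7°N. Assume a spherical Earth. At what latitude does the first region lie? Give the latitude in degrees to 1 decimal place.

53.2°

For equal true areas on Mercator, apparent areas scale as sec²φ, so the ratio is cos²φ₂ / cos²φ₁.
cos²φ₂ / cos²φ₁ = 2.53  ⇒  cos φ₁ = cos 17.7° / √2.53 = 0.9527/1.591 = 0.5989.
φ₁ = arccos(0.5989) ≈ 53.2°.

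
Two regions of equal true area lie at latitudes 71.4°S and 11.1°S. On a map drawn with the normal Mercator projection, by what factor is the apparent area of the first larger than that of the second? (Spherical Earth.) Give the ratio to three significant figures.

9.47

Mercator is conformal with k = sec φ, so areal scale = k² = sec²φ.
At 71.4°: sec²(71.4°) = 1/0.3190² = 9.829.
At 11.1°: sec²(11.1°) = 1/0.9813² = 1.038.
Ratio = 9.829/1.038 = cos²(11.1°)/cos²(71.4°) ≈ 9.47.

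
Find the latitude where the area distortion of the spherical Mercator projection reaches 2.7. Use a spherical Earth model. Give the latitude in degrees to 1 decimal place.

Mercator areal scale is sec²φ.
sec²φ = 2.7  ⇒  cos²φ = 0.3704  ⇒  cos φ = 0.6086.
φ = arccos(0.6086) ≈ 52.5°.

52.5°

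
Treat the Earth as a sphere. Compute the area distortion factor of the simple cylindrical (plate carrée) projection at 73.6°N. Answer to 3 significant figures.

Plate carrée maps x = Rλ, y = Rφ. The meridian scale is h = 1 and the parallel scale is k = 1/cos φ = sec φ.
Areal scale = h·k = 1 × sec φ; at 73.6°, h = 1.000, k = 3.542, so h·k = 3.542.

3.54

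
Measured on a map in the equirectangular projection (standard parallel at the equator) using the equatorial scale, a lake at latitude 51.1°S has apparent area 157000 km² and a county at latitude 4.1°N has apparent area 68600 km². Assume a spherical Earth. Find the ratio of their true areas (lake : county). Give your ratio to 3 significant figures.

Plate carrée has h = 1 and k = sec φ, giving areal scale sec φ; true area = (apparent area) · cos φ.
True area of lake: 157000 × cos(51.1°) = 157000 × 0.6280 = 98590 km².
True area of county: 68600 × cos(4.1°) = 68600 × 0.9974 = 68420 km².
Ratio = 98590 / 68420 ≈ 1.44.

1.44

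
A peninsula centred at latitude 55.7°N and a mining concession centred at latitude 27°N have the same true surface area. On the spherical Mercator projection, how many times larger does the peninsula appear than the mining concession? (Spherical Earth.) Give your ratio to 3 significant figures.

Mercator areal scale is sec²φ.
At 55.7°: sec²(55.7°) = 1/0.5635² = 3.149.
At 27°: sec²(27°) = 1/0.8910² = 1.260.
Ratio = 3.149/1.260 = cos²(27°)/cos²(55.7°) ≈ 2.50.

2.50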